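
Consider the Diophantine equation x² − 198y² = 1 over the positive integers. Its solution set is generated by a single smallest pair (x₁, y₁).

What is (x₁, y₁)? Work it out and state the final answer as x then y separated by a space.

197 14

√198 = [14; 14,28, …], period ℓ=2 (even) → k=1
i=0: a=14 ⇒ p=14, q=1
i=1: a=14 ⇒ p=197, q=14
(x₁, y₁) = (197, 14);  197² − 198·14² = 1 ✓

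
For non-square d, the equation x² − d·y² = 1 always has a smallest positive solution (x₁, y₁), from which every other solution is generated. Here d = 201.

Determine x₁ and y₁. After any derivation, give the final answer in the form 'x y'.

√201 → a₀=14, period (5,1,1,1,2,…,1,5,28); ℓ=14 even so k=13
step 0: (14, 1)  from 14·(1,0) + (0,1)
step 1: (71, 5)  from 5·(14,1) + (1,0)
…
step 3: (156, 11)  from 1·(85,6) + (71,5)
step 4: (241, 17)  from 1·(156,11) + (85,6)
step 5: (638, 45)  from 2·(241,17) + (156,11)
step 6: (879, 62)  from 1·(638,45) + (241,17)
step 7: (7670, 541)  from 8·(879,62) + (638,45)
step 8: (8549, 603)  from 1·(7670,541) + (879,62)
…
step 10: (33317, 2350)  from 1·(24768,1747) + (8549,603)
step 11: (58085, 4097)  from 1·(33317,2350) + (24768,1747)
step 12: (91402, 6447)  from 1·(58085,4097) + (33317,2350)
step 13: (515095, 36332)  from 5·(91402,6447) + (58085,4097)
fundamental: x₁=515095, y₁=36332  (since 265322859025 − 201·1320014224 = 1)

515095 36332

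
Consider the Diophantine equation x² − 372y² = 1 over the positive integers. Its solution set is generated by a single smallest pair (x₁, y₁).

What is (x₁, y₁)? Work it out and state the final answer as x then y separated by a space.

12151 630

[19; 3,2,12,2,3,38] for √372; ℓ=6 ⇒ convergent index 5
k=0  a_k=19  p_k/q_k = 19/1
k=1  a_k=3  p_k/q_k = 58/3
k=2  a_k=2  p_k/q_k = 135/7
…
k=4  a_k=2  p_k/q_k = 3491/181
k=5  a_k=3  p_k/q_k = 12151/630
(x₁, y₁) = (12151, 630);  12151² − 372·630² = 1 ✓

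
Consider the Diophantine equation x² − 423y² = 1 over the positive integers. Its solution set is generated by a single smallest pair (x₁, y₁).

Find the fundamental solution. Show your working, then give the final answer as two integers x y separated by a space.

[20; 1,1,3,4,3,1,1,40] for √423; ℓ=8 ⇒ convergent index 7
i=0: a=20 ⇒ p=20, q=1
…
i=2: a=1 ⇒ p=41, q=2
i=3: a=3 ⇒ p=144, q=7
i=4: a=4 ⇒ p=617, q=30
i=5: a=3 ⇒ p=1995, q=97
i=6: a=1 ⇒ p=2612, q=127
i=7: a=1 ⇒ p=4607, q=224
fundamental: x₁=4607, y₁=224  (since 21224449 − 423·50176 = 1)

4607 224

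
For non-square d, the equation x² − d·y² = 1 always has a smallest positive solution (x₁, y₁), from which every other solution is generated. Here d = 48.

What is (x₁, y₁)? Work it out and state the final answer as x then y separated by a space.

7 1

√48 = [6; 1,12, …], period ℓ=2 (even) → k=1
step 0: (6, 1)  from 6·(1,0) + (0,1)
step 1: (7, 1)  from 1·(6,1) + (1,0)
fundamental: x₁=7, y₁=1  (since 49 − 48·1 = 1)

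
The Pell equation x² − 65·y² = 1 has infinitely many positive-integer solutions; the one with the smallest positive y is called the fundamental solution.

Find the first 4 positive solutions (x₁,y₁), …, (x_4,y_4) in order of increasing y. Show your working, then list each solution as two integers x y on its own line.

√65 = [8; 16, …], period ℓ=1 (odd) → k=1
a_0=8:  p_0=8·1+0=8,  q_0=8·0+1=1
a_1=16:  p_1=16·8+1=129,  q_1=16·1+0=16
fundamental: x₁=129, y₁=16  (since 16641 − 65·256 = 1)
k=2:  x_2 = 129·129+65·16·16 = 33281,  y_2 = 129·16+16·129 = 4128
k=3:  x_3 = 129·33281+65·16·4128 = 8586369,  y_3 = 129·4128+16·33281 = 1065008
k=4:  x_4 = 129·8586369+65·16·1065008 = 2215249921,  y_4 = 129·1065008+16·8586369 = 274767936

129 16
33281 4128
8586369 1065008
2215249921 274767936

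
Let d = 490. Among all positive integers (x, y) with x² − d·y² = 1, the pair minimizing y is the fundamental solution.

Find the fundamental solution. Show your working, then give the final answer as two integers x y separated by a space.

1039681 46968

√490 = [22; 7,2,1,4,4,4,1,2,7,44, …], period ℓ=10 (even) → k=9
step 0: (22, 1)  from 22·(1,0) + (0,1)
step 1: (155, 7)  from 7·(22,1) + (1,0)
…
step 4: (2280, 103)  from 4·(487,22) + (332,15)
step 5: (9607, 434)  from 4·(2280,103) + (487,22)
…
step 7: (50315, 2273)  from 1·(40708,1839) + (9607,434)
step 8: (141338, 6385)  from 2·(50315,2273) + (40708,1839)
step 9: (1039681, 46968)  from 7·(141338,6385) + (50315,2273)
→ (1039681, 46968).  Check: 1039681²=1080936581761, 490·46968²=1080936581760, difference 1.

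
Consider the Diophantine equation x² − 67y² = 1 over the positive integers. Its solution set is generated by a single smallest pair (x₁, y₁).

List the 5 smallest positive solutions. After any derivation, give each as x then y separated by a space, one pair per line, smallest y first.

48842 5967
4771081927 582880428
466058366908226 56938091722785
45526445508292066657 5561940551265649512
4447205302565943872414162 543312600752895615207423

d=67: √d = [8; 5,2,1,1,7,1,1,2,5,16] (ℓ=10, even), read p_9/q_9
k=0  a_k=8  p_k/q_k = 8/1
…
k=6  a_k=1  p_k/q_k = 1899/232
k=7  a_k=1  p_k/q_k = 3577/437
k=8  a_k=2  p_k/q_k = 9053/1106
k=9  a_k=5  p_k/q_k = 48842/5967
→ (48842, 5967).  Check: 48842²=2385540964, 67·5967²=2385540963, difference 1.
k=2:  x_2 = 48842·48842+67·5967·5967 = 4771081927,  y_2 = 48842·5967+5967·48842 = 582880428
k=3:  x_3 = 48842·4771081927+67·5967·582880428 = 466058366908226,  y_3 = 48842·582880428+5967·4771081927 = 56938091722785
k=4:  x_4 = 48842·466058366908226+67·5967·56938091722785 = 45526445508292066657,  y_4 = 48842·56938091722785+5967·466058366908226 = 5561940551265649512
k=5:  x_5 = 48842·45526445508292066657+67·5967·5561940551265649512 = 4447205302565943872414162,  y_5 = 48842·5561940551265649512+5967·45526445508292066657 = 543312600752895615207423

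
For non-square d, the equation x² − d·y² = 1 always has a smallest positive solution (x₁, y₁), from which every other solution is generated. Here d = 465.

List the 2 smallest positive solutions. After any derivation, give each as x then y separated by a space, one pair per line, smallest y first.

15871 736
503777281 23362112

√465 → a₀=21, period (1,1,3,2,2,2,3,1,1,42); ℓ=10 even so k=9
i=0: a=21 ⇒ p=21, q=1
…
i=3: a=3 ⇒ p=151, q=7
…
i=5: a=2 ⇒ p=841, q=39
…
i=8: a=1 ⇒ p=8949, q=415
i=9: a=1 ⇒ p=15871, q=736
→ (15871, 736).  Check: 15871²=251888641, 465·736²=251888640, difference 1.
(15871+736√465)^2 = 503777281 + 23362112√465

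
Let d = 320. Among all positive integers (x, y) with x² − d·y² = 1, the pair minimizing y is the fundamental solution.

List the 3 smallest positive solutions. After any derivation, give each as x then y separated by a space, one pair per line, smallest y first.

161 9
51841 2898
16692641 933147

d=320: √d = [17; 1,7,1,34] (ℓ=4, even), read p_3/q_3
step 0: (17, 1)  from 17·(1,0) + (0,1)
step 1: (18, 1)  from 1·(17,1) + (1,0)
step 2: (143, 8)  from 7·(18,1) + (17,1)
step 3: (161, 9)  from 1·(143,8) + (18,1)
fundamental: x₁=161, y₁=9  (since 25921 − 320·81 = 1)
(161+9√320)^2 = 51841 + 2898√320
(161+9√320)^3 = 16692641 + 933147√320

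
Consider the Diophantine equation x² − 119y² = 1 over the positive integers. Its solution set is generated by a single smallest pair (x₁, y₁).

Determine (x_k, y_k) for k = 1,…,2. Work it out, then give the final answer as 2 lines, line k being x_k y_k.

√119 = [10; 1,9,1,20, …], period ℓ=4 (even) → k=3
i=0: a=10 ⇒ p=10, q=1
…
i=2: a=9 ⇒ p=109, q=10
i=3: a=1 ⇒ p=120, q=11
fundamental: x₁=120, y₁=11  (since 14400 − 119·121 = 1)
(x_2, y_2) = (120·120 + 119·11·11, 120·11 + 11·120) = (28799, 2640)

120 11
28799 2640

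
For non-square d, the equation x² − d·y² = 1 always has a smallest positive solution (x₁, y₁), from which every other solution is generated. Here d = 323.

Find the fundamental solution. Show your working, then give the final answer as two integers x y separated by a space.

18 1

d=323: √d = [17; 1,34] (ℓ=2, even), read p_1/q_1
step 0: (17, 1)  from 17·(1,0) + (0,1)
step 1: (18, 1)  from 1·(17,1) + (1,0)
→ (18, 1).  Check: 18²=324, 323·1²=323, difference 1.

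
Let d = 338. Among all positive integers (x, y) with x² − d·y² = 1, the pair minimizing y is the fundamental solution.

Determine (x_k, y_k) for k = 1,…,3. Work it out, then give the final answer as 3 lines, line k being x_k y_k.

√338 → a₀=18, period (2,1,1,2,36); ℓ=5 odd so k=9
k=0  a_k=18  p_k/q_k = 18/1
…
k=2  a_k=1  p_k/q_k = 55/3
k=3  a_k=1  p_k/q_k = 92/5
…
k=5  a_k=36  p_k/q_k = 8696/473
…
k=7  a_k=1  p_k/q_k = 26327/1432
k=8  a_k=1  p_k/q_k = 43958/2391
k=9  a_k=2  p_k/q_k = 114243/6214
(x₁, y₁) = (114243, 6214);  114243² − 338·6214² = 1 ✓
n=2: (114243,6214)∘(114243,6214) = (114243·114243+338·6214·6214, 114243·6214+6214·114243) = (26102926097,1419812004)
n=3: (26102926097,1419812004)∘(114243,6214) = (114243·26102926097+338·6214·1419812004, 114243·1419812004+6214·26102926097) = (5964153172084899,324407165539730)

114243 6214
26102926097 1419812004
5964153172084899 324407165539730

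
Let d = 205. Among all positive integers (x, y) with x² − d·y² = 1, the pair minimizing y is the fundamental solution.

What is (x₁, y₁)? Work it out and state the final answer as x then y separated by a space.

√205 = [14; 3,6,1,4,1,6,3,28, …], period ℓ=8 (even) → k=7
step 0: (14, 1)  from 14·(1,0) + (0,1)
…
step 2: (272, 19)  from 6·(43,3) + (14,1)
step 3: (315, 22)  from 1·(272,19) + (43,3)
…
step 6: (12614, 881)  from 6·(1847,129) + (1532,107)
step 7: (39689, 2772)  from 3·(12614,881) + (1847,129)
(x₁, y₁) = (39689, 2772);  39689² − 205·2772² = 1 ✓

39689 2772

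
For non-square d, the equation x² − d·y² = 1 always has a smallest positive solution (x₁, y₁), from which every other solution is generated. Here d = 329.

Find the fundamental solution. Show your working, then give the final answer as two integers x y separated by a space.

2376415 131016

d=329: √d = [18; 7,4,2,1,1,4,1,1,2,4,7,36] (ℓ=12, even), read p_11/q_11
step 0: (18, 1)  from 18·(1,0) + (0,1)
step 1: (127, 7)  from 7·(18,1) + (1,0)
step 2: (526, 29)  from 4·(127,7) + (18,1)
…
step 5: (2884, 159)  from 1·(1705,94) + (1179,65)
…
step 7: (16125, 889)  from 1·(13241,730) + (2884,159)
…
step 9: (74857, 4127)  from 2·(29366,1619) + (16125,889)
step 10: (328794, 18127)  from 4·(74857,4127) + (29366,1619)
step 11: (2376415, 131016)  from 7·(328794,18127) + (74857,4127)
→ (2376415, 131016).  Check: 2376415²=5647348252225, 329·131016²=5647348252224, difference 1.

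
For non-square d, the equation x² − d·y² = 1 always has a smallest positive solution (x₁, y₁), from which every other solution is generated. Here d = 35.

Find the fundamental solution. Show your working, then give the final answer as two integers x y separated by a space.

[5; 1,10] for √35; ℓ=2 ⇒ convergent index 1
i=0: a=5 ⇒ p=5, q=1
i=1: a=1 ⇒ p=6, q=1
(x₁, y₁) = (6, 1);  6² − 35·1² = 1 ✓

6 1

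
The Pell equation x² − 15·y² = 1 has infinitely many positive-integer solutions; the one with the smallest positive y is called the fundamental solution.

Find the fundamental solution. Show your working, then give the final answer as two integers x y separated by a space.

4 1

[3; 1,6] for √15; ℓ=2 ⇒ convergent index 1
a_0=3:  p_0=3·1+0=3,  q_0=3·0+1=1
a_1=1:  p_1=1·3+1=4,  q_1=1·1+0=1
→ (4, 1).  Check: 4²=16, 15·1²=15, difference 1.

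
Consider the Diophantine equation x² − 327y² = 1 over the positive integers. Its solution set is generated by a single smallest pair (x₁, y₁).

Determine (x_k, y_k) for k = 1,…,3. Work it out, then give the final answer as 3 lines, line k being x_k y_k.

[18; 12,36] for √327; ℓ=2 ⇒ convergent index 1
k=0  a_k=18  p_k/q_k = 18/1
k=1  a_k=12  p_k/q_k = 217/12
→ (217, 12).  Check: 217²=47089, 327·12²=47088, difference 1.
(217+12√327)^2 = 94177 + 5208√327
(217+12√327)^3 = 40872601 + 2260260√327

217 12
94177 5208
40872601 2260260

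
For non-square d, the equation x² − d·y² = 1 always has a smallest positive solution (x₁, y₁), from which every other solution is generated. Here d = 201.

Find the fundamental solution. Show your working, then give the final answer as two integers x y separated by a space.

√201 → a₀=14, period (5,1,1,1,2,…,1,5,28); ℓ=14 even so k=13
a_0=14:  p_0=14·1+0=14,  q_0=14·0+1=1
a_1=5:  p_1=5·14+1=71,  q_1=5·1+0=5
…
a_7=8:  p_7=8·879+638=7670,  q_7=8·62+45=541
…
a_9=2:  p_9=2·8549+7670=24768,  q_9=2·603+541=1747
a_10=1:  p_10=1·24768+8549=33317,  q_10=1·1747+603=2350
a_11=1:  p_11=1·33317+24768=58085,  q_11=1·2350+1747=4097
a_12=1:  p_12=1·58085+33317=91402,  q_12=1·4097+2350=6447
a_13=5:  p_13=5·91402+58085=515095,  q_13=5·6447+4097=36332
→ (515095, 36332).  Check: 515095²=265322859025, 201·36332²=265322859024, difference 1.

515095 36332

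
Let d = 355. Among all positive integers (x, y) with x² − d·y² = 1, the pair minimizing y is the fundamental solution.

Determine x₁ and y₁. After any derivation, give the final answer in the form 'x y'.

954809 50676

[18; 1,5,3,3,1,6,1,3,3,5,1,36] for √355; ℓ=12 ⇒ convergent index 11
k=0  a_k=18  p_k/q_k = 18/1
k=1  a_k=1  p_k/q_k = 19/1
k=2  a_k=5  p_k/q_k = 113/6
k=3  a_k=3  p_k/q_k = 358/19
k=4  a_k=3  p_k/q_k = 1187/63
k=5  a_k=1  p_k/q_k = 1545/82
k=6  a_k=6  p_k/q_k = 10457/555
k=7  a_k=1  p_k/q_k = 12002/637
…
k=9  a_k=3  p_k/q_k = 151391/8035
k=10  a_k=5  p_k/q_k = 803418/42641
k=11  a_k=1  p_k/q_k = 954809/50676
→ (954809, 50676).  Check: 954809²=911660226481, 355·50676²=911660226480, difference 1.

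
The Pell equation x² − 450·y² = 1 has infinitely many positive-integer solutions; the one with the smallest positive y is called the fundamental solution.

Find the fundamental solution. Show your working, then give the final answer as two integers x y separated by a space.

19601 924

d=450: √d = [21; 4,1,2,4,2,1,4,42] (ℓ=8, even), read p_7/q_7
i=0: a=21 ⇒ p=21, q=1
i=1: a=4 ⇒ p=85, q=4
i=2: a=1 ⇒ p=106, q=5
…
i=4: a=4 ⇒ p=1294, q=61
i=5: a=2 ⇒ p=2885, q=136
i=6: a=1 ⇒ p=4179, q=197
i=7: a=4 ⇒ p=19601, q=924
→ (19601, 924).  Check: 19601²=384199201, 450·924²=384199200, difference 1.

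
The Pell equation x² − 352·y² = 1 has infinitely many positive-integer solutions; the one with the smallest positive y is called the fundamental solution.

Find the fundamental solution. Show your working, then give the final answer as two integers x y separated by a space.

[18; 1,3,5,9,5,3,1,36] for √352; ℓ=8 ⇒ convergent index 7
step 0: (18, 1)  from 18·(1,0) + (0,1)
step 1: (19, 1)  from 1·(18,1) + (1,0)
…
step 3: (394, 21)  from 5·(75,4) + (19,1)
step 4: (3621, 193)  from 9·(394,21) + (75,4)
…
step 6: (59118, 3151)  from 3·(18499,986) + (3621,193)
step 7: (77617, 4137)  from 1·(59118,3151) + (18499,986)
fundamental: x₁=77617, y₁=4137  (since 6024398689 − 352·17114769 = 1)

77617 4137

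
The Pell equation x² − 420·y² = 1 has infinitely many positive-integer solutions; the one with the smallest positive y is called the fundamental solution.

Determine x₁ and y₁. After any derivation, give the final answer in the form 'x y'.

√420 → a₀=20, period (2,40); ℓ=2 even so k=1
step 0: (20, 1)  from 20·(1,0) + (0,1)
step 1: (41, 2)  from 2·(20,1) + (1,0)
→ (41, 2).  Check: 41²=1681, 420·2²=1680, difference 1.

41 2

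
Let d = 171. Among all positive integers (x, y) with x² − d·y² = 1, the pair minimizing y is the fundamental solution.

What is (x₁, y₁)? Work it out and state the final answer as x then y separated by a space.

170 13

√171 → a₀=13, period (13,26); ℓ=2 even so k=1
i=0: a=13 ⇒ p=13, q=1
i=1: a=13 ⇒ p=170, q=13
→ (170, 13).  Check: 170²=28900, 171·13²=28899, difference 1.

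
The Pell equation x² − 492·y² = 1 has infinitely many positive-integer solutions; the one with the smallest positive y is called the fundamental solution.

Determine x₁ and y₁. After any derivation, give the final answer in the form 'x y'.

√492 → a₀=22, period (5,1,1,10,1,1,5,44); ℓ=8 even so k=7
i=0: a=22 ⇒ p=22, q=1
…
i=3: a=1 ⇒ p=244, q=11
…
i=6: a=1 ⇒ p=5390, q=243
i=7: a=5 ⇒ p=29767, q=1342
(x₁, y₁) = (29767, 1342);  29767² − 492·1342² = 1 ✓

29767 1342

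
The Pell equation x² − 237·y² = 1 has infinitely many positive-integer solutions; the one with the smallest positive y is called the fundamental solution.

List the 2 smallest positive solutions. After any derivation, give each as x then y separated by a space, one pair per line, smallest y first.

228151 14820
104105757601 6762395640

√237 = [15; 2,1,1,7,10,7,1,1,2,30, …], period ℓ=10 (even) → k=9
k=0  a_k=15  p_k/q_k = 15/1
k=1  a_k=2  p_k/q_k = 31/2
k=2  a_k=1  p_k/q_k = 46/3
k=3  a_k=1  p_k/q_k = 77/5
…
k=5  a_k=10  p_k/q_k = 5927/385
…
k=7  a_k=1  p_k/q_k = 48001/3118
k=8  a_k=1  p_k/q_k = 90075/5851
k=9  a_k=2  p_k/q_k = 228151/14820
(x₁, y₁) = (228151, 14820);  228151² − 237·14820² = 1 ✓
k=2:  x_2 = 228151·228151+237·14820·14820 = 104105757601,  y_2 = 228151·14820+14820·228151 = 6762395640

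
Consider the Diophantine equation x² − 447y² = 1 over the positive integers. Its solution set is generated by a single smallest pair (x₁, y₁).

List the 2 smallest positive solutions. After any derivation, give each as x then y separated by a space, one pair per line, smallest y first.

√447 = [21; 7,42, …], period ℓ=2 (even) → k=1
a_0=21:  p_0=21·1+0=21,  q_0=21·0+1=1
a_1=7:  p_1=7·21+1=148,  q_1=7·1+0=7
(x₁, y₁) = (148, 7);  148² − 447·7² = 1 ✓
k=2:  x_2 = 148·148+447·7·7 = 43807,  y_2 = 148·7+7·148 = 2072

148 7
43807 2072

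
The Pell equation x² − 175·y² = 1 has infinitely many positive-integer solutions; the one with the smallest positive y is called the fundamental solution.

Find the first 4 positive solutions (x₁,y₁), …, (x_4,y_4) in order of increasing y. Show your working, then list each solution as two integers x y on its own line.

d=175: √d = [13; 4,2,1,2,4,26] (ℓ=6, even), read p_5/q_5
a_0=13:  p_0=13·1+0=13,  q_0=13·0+1=1
…
a_2=2:  p_2=2·53+13=119,  q_2=2·4+1=9
…
a_4=2:  p_4=2·172+119=463,  q_4=2·13+9=35
a_5=4:  p_5=4·463+172=2024,  q_5=4·35+13=153
fundamental: x₁=2024, y₁=153  (since 4096576 − 175·23409 = 1)
n=2: (2024,153)∘(2024,153) = (2024·2024+175·153·153, 2024·153+153·2024) = (8193151,619344)
n=3: (8193151,619344)∘(2024,153) = (2024·8193151+175·153·619344, 2024·619344+153·8193151) = (33165873224,2507104359)
n=4: (33165873224,2507104359)∘(2024,153) = (2024·33165873224+175·153·2507104359, 2024·2507104359+153·33165873224) = (134255446617601,10148757825888)

2024 153
8193151 619344
33165873224 2507104359
134255446617601 10148757825888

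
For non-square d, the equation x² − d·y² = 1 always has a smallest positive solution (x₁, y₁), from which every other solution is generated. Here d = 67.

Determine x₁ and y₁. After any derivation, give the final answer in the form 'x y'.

d=67: √d = [8; 5,2,1,1,7,1,1,2,5,16] (ℓ=10, even), read p_9/q_9
k=0  a_k=8  p_k/q_k = 8/1
…
k=5  a_k=7  p_k/q_k = 1678/205
k=6  a_k=1  p_k/q_k = 1899/232
…
k=8  a_k=2  p_k/q_k = 9053/1106
k=9  a_k=5  p_k/q_k = 48842/5967
(x₁, y₁) = (48842, 5967);  48842² − 67·5967² = 1 ✓

48842 5967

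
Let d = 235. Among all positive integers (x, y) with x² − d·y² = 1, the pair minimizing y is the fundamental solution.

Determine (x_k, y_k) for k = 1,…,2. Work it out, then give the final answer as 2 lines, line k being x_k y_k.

d=235: √d = [15; 3,30] (ℓ=2, even), read p_1/q_1
a_0=15:  p_0=15·1+0=15,  q_0=15·0+1=1
a_1=3:  p_1=3·15+1=46,  q_1=3·1+0=3
fundamental: x₁=46, y₁=3  (since 2116 − 235·9 = 1)
k=2:  x_2 = 46·46+235·3·3 = 4231,  y_2 = 46·3+3·46 = 276

46 3
4231 276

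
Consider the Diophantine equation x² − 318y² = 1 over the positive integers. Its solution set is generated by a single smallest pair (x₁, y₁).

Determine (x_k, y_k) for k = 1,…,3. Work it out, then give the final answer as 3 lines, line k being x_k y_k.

√318 = [17; 1,4,1,34, …], period ℓ=4 (even) → k=3
k=0  a_k=17  p_k/q_k = 17/1
…
k=2  a_k=4  p_k/q_k = 89/5
k=3  a_k=1  p_k/q_k = 107/6
→ (107, 6).  Check: 107²=11449, 318·6²=11448, difference 1.
(x_2, y_2) = (107·107 + 318·6·6, 107·6 + 6·107) = (22897, 1284)
(x_3, y_3) = (107·22897 + 318·6·1284, 107·1284 + 6·22897) = (4899851, 274770)

107 6
22897 1284
4899851 274770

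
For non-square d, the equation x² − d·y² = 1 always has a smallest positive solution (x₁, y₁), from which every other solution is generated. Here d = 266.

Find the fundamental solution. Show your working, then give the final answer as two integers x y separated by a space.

685 42

√266 = [16; 3,4,3,32, …], period ℓ=4 (even) → k=3
step 0: (16, 1)  from 16·(1,0) + (0,1)
…
step 2: (212, 13)  from 4·(49,3) + (16,1)
step 3: (685, 42)  from 3·(212,13) + (49,3)
(x₁, y₁) = (685, 42);  685² − 266·42² = 1 ✓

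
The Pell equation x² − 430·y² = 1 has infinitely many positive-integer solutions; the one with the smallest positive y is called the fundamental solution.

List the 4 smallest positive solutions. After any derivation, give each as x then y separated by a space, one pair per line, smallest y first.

d=430: √d = [20; 1,2,1,3,1,…,2,1,40] (ℓ=14, even), read p_13/q_13
k=0  a_k=20  p_k/q_k = 20/1
k=1  a_k=1  p_k/q_k = 21/1
…
k=5  a_k=1  p_k/q_k = 394/19
…
k=7  a_k=8  p_k/q_k = 21794/1051
k=8  a_k=6  p_k/q_k = 133439/6435
…
k=10  a_k=3  p_k/q_k = 599138/28893
k=11  a_k=1  p_k/q_k = 754371/36379
k=12  a_k=2  p_k/q_k = 2107880/101651
k=13  a_k=1  p_k/q_k = 2862251/138030
(x₁, y₁) = (2862251, 138030);  2862251² − 430·138030² = 1 ✓
(2862251+138030√430)^2 = 16384961574001 + 790153011060√430
(2862251+138030√430)^3 = 93795745300289010251 + 4523232492118854090√430
(2862251+138030√430)^4 = 536933931562978654798296001 + 25893253447598574322902120√430

2862251 138030
16384961574001 790153011060
93795745300289010251 4523232492118854090
536933931562978654798296001 25893253447598574322902120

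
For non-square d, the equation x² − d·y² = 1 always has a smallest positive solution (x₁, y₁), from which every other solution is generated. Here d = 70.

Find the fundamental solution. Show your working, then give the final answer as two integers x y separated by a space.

√70 → a₀=8, period (2,1,2,1,2,16); ℓ=6 even so k=5
i=0: a=8 ⇒ p=8, q=1
i=1: a=2 ⇒ p=17, q=2
i=2: a=1 ⇒ p=25, q=3
…
i=4: a=1 ⇒ p=92, q=11
i=5: a=2 ⇒ p=251, q=30
(x₁, y₁) = (251, 30);  251² − 70·30² = 1 ✓

251 30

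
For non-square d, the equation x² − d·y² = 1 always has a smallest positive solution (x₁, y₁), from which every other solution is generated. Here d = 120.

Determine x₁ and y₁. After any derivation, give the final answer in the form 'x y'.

d=120: √d = [10; 1,20] (ℓ=2, even), read p_1/q_1
i=0: a=10 ⇒ p=10, q=1
i=1: a=1 ⇒ p=11, q=1
(x₁, y₁) = (11, 1);  11² − 120·1² = 1 ✓

11 1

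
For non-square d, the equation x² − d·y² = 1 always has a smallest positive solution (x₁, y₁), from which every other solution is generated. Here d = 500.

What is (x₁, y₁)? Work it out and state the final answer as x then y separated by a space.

[22; 2,1,3,2,1,…,1,2,44] for √500; ℓ=14 ⇒ convergent index 13
i=0: a=22 ⇒ p=22, q=1
i=1: a=2 ⇒ p=45, q=2
…
i=3: a=3 ⇒ p=246, q=11
…
i=5: a=1 ⇒ p=805, q=36
i=6: a=1 ⇒ p=1364, q=61
…
i=8: a=1 ⇒ p=15809, q=707
i=9: a=1 ⇒ p=30254, q=1353
i=10: a=2 ⇒ p=76317, q=3413
i=11: a=3 ⇒ p=259205, q=11592
i=12: a=1 ⇒ p=335522, q=15005
i=13: a=2 ⇒ p=930249, q=41602
fundamental: x₁=930249, y₁=41602  (since 865363202001 − 500·1730726404 = 1)

930249 41602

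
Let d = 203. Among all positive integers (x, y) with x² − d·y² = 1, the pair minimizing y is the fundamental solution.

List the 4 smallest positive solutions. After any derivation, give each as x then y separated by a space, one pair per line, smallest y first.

57 4
6497 456
740601 51980
84422017 5925264

√203 = [14; 4,28, …], period ℓ=2 (even) → k=1
i=0: a=14 ⇒ p=14, q=1
i=1: a=4 ⇒ p=57, q=4
→ (57, 4).  Check: 57²=3249, 203·4²=3248, difference 1.
n=2: (57,4)∘(57,4) = (57·57+203·4·4, 57·4+4·57) = (6497,456)
n=3: (6497,456)∘(57,4) = (57·6497+203·4·456, 57·456+4·6497) = (740601,51980)
n=4: (740601,51980)∘(57,4) = (57·740601+203·4·51980, 57·51980+4·740601) = (84422017,5925264)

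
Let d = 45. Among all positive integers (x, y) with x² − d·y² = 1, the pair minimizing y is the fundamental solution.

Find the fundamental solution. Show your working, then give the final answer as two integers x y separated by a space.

161 24

√45 → a₀=6, period (1,2,2,2,1,12); ℓ=6 even so k=5
k=0  a_k=6  p_k/q_k = 6/1
…
k=4  a_k=2  p_k/q_k = 114/17
k=5  a_k=1  p_k/q_k = 161/24
fundamental: x₁=161, y₁=24  (since 25921 − 45·576 = 1)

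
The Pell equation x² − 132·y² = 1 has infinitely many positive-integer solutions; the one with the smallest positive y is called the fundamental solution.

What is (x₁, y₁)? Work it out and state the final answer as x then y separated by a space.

d=132: √d = [11; 2,22] (ℓ=2, even), read p_1/q_1
step 0: (11, 1)  from 11·(1,0) + (0,1)
step 1: (23, 2)  from 2·(11,1) + (1,0)
→ (23, 2).  Check: 23²=529, 132·2²=528, difference 1.

23 2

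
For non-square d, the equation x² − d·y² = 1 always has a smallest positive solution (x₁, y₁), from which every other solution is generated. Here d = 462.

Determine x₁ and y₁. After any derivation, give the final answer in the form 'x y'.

43 2

d=462: √d = [21; 2,42] (ℓ=2, even), read p_1/q_1
a_0=21:  p_0=21·1+0=21,  q_0=21·0+1=1
a_1=2:  p_1=2·21+1=43,  q_1=2·1+0=2
(x₁, y₁) = (43, 2);  43² − 462·2² = 1 ✓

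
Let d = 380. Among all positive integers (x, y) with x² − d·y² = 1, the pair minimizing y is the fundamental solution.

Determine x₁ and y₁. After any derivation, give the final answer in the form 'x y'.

√380 → a₀=19, period (2,38); ℓ=2 even so k=1
i=0: a=19 ⇒ p=19, q=1
i=1: a=2 ⇒ p=39, q=2
fundamental: x₁=39, y₁=2  (since 1521 − 380·4 = 1)

39 2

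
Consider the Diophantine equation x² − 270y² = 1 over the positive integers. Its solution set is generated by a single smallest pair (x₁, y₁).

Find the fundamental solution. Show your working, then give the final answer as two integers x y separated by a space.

5291 322

d=270: √d = [16; 2,3,6,3,2,32] (ℓ=6, even), read p_5/q_5
step 0: (16, 1)  from 16·(1,0) + (0,1)
step 1: (33, 2)  from 2·(16,1) + (1,0)
…
step 3: (723, 44)  from 6·(115,7) + (33,2)
step 4: (2284, 139)  from 3·(723,44) + (115,7)
step 5: (5291, 322)  from 2·(2284,139) + (723,44)
fundamental: x₁=5291, y₁=322  (since 27994681 − 270·103684 = 1)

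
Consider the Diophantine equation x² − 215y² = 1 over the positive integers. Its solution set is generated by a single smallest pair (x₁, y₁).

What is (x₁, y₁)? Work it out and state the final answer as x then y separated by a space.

44 3

√215 = [14; 1,1,1,28, …], period ℓ=4 (even) → k=3
k=0  a_k=14  p_k/q_k = 14/1
k=1  a_k=1  p_k/q_k = 15/1
k=2  a_k=1  p_k/q_k = 29/2
k=3  a_k=1  p_k/q_k = 44/3
fundamental: x₁=44, y₁=3  (since 1936 − 215·9 = 1)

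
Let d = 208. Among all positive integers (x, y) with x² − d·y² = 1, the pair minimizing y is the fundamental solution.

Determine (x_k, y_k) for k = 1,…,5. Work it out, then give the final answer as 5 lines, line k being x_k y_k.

√208 → a₀=14, period (2,2,1,2,2,28); ℓ=6 even so k=5
i=0: a=14 ⇒ p=14, q=1
…
i=2: a=2 ⇒ p=72, q=5
…
i=4: a=2 ⇒ p=274, q=19
i=5: a=2 ⇒ p=649, q=45
(x₁, y₁) = (649, 45);  649² − 208·45² = 1 ✓
(649+45√208)^2 = 842401 + 58410√208
(649+45√208)^3 = 1093435849 + 75816135√208
(649+45√208)^4 = 1419278889601 + 98409284820√208
(649+45√208)^5 = 1842222905266249 + 127735175880225√208

649 45
842401 58410
1093435849 75816135
1419278889601 98409284820
1842222905266249 127735175880225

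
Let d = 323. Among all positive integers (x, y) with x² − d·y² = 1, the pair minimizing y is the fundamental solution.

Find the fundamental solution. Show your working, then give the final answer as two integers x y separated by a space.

18 1

√323 = [17; 1,34, …], period ℓ=2 (even) → k=1
step 0: (17, 1)  from 17·(1,0) + (0,1)
step 1: (18, 1)  from 1·(17,1) + (1,0)
fundamental: x₁=18, y₁=1  (since 324 − 323·1 = 1)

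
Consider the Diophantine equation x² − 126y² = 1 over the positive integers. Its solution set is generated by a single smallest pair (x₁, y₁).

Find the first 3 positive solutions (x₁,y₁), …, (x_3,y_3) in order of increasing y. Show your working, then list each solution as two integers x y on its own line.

449 40
403201 35920
362074049 32256120

[11; 4,2,4,22] for √126; ℓ=4 ⇒ convergent index 3
step 0: (11, 1)  from 11·(1,0) + (0,1)
step 1: (45, 4)  from 4·(11,1) + (1,0)
step 2: (101, 9)  from 2·(45,4) + (11,1)
step 3: (449, 40)  from 4·(101,9) + (45,4)
fundamental: x₁=449, y₁=40  (since 201601 − 126·1600 = 1)
k=2:  x_2 = 449·449+126·40·40 = 403201,  y_2 = 449·40+40·449 = 35920
k=3:  x_3 = 449·403201+126·40·35920 = 362074049,  y_3 = 449·35920+40·403201 = 32256120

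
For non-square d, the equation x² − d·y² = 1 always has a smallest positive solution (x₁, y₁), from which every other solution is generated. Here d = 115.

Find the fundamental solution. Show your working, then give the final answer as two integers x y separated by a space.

d=115: √d = [10; 1,2,1,1,1,1,1,2,1,20] (ℓ=10, even), read p_9/q_9
a_0=10:  p_0=10·1+0=10,  q_0=10·0+1=1
a_1=1:  p_1=1·10+1=11,  q_1=1·1+0=1
a_2=2:  p_2=2·11+10=32,  q_2=2·1+1=3
a_3=1:  p_3=1·32+11=43,  q_3=1·3+1=4
a_4=1:  p_4=1·43+32=75,  q_4=1·4+3=7
…
a_6=1:  p_6=1·118+75=193,  q_6=1·11+7=18
…
a_8=2:  p_8=2·311+193=815,  q_8=2·29+18=76
a_9=1:  p_9=1·815+311=1126,  q_9=1·76+29=105
(x₁, y₁) = (1126, 105);  1126² − 115·105² = 1 ✓

1126 105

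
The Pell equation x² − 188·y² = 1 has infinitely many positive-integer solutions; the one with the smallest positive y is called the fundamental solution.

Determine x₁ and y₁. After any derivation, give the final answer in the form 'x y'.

4607 336

√188 → a₀=13, period (1,2,2,6,2,2,1,26); ℓ=8 even so k=7
step 0: (13, 1)  from 13·(1,0) + (0,1)
step 1: (14, 1)  from 1·(13,1) + (1,0)
step 2: (41, 3)  from 2·(14,1) + (13,1)
…
step 4: (617, 45)  from 6·(96,7) + (41,3)
step 5: (1330, 97)  from 2·(617,45) + (96,7)
step 6: (3277, 239)  from 2·(1330,97) + (617,45)
step 7: (4607, 336)  from 1·(3277,239) + (1330,97)
(x₁, y₁) = (4607, 336);  4607² − 188·336² = 1 ✓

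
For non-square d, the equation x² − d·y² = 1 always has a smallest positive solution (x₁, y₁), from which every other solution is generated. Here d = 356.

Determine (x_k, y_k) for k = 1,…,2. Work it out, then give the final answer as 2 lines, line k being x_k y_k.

√356 = [18; 1,6,1,1,2,…,6,1,36, …], period ℓ=14 (even) → k=13
a_0=18:  p_0=18·1+0=18,  q_0=18·0+1=1
a_1=1:  p_1=1·18+1=19,  q_1=1·1+0=1
a_2=6:  p_2=6·19+18=132,  q_2=6·1+1=7
…
a_4=1:  p_4=1·151+132=283,  q_4=1·8+7=15
a_5=2:  p_5=2·283+151=717,  q_5=2·15+8=38
…
a_7=8:  p_7=8·1000+717=8717,  q_7=8·53+38=462
…
a_10=1:  p_10=1·28151+9717=37868,  q_10=1·1492+515=2007
…
a_12=6:  p_12=6·66019+37868=433982,  q_12=6·3499+2007=23001
a_13=1:  p_13=1·433982+66019=500001,  q_13=1·23001+3499=26500
fundamental: x₁=500001, y₁=26500  (since 250001000001 − 356·702250000 = 1)
n=2: (500001,26500)∘(500001,26500) = (500001·500001+356·26500·26500, 500001·26500+26500·500001) = (500002000001,26500053000)

500001 26500
500002000001 26500053000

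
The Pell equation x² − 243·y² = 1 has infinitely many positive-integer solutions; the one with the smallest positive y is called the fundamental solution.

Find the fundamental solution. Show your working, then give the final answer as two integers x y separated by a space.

√243 → a₀=15, period (1,1,2,3,15,3,2,1,1,30); ℓ=10 even so k=9
k=0  a_k=15  p_k/q_k = 15/1
…
k=5  a_k=15  p_k/q_k = 4053/260
k=6  a_k=3  p_k/q_k = 12424/797
…
k=8  a_k=1  p_k/q_k = 41325/2651
k=9  a_k=1  p_k/q_k = 70226/4505
→ (70226, 4505).  Check: 70226²=4931691076, 243·4505²=4931691075, difference 1.

70226 4505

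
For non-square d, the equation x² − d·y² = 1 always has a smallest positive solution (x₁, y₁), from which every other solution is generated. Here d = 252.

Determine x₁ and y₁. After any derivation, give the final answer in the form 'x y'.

√252 → a₀=15, period (1,6,1,30); ℓ=4 even so k=3
k=0  a_k=15  p_k/q_k = 15/1
k=1  a_k=1  p_k/q_k = 16/1
k=2  a_k=6  p_k/q_k = 111/7
k=3  a_k=1  p_k/q_k = 127/8
(x₁, y₁) = (127, 8);  127² − 252·8² = 1 ✓

127 8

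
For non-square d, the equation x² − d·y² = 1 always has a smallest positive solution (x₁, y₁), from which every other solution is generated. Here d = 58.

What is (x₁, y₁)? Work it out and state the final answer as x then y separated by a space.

19603 2574

√58 = [7; 1,1,1,1,1,1,14, …], period ℓ=7 (odd) → k=13
i=0: a=7 ⇒ p=7, q=1
i=1: a=1 ⇒ p=8, q=1
…
i=5: a=1 ⇒ p=61, q=8
i=6: a=1 ⇒ p=99, q=13
…
i=9: a=1 ⇒ p=2993, q=393
i=10: a=1 ⇒ p=4539, q=596
i=11: a=1 ⇒ p=7532, q=989
i=12: a=1 ⇒ p=12071, q=1585
i=13: a=1 ⇒ p=19603, q=2574
fundamental: x₁=19603, y₁=2574  (since 384277609 − 58·6625476 = 1)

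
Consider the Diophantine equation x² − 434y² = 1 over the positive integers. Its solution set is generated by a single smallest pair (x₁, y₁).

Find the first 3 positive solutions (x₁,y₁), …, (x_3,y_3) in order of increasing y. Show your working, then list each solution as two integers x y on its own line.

√434 = [20; 1,4,1,40, …], period ℓ=4 (even) → k=3
k=0  a_k=20  p_k/q_k = 20/1
…
k=2  a_k=4  p_k/q_k = 104/5
k=3  a_k=1  p_k/q_k = 125/6
→ (125, 6).  Check: 125²=15625, 434·6²=15624, difference 1.
(x_2, y_2) = (125·125 + 434·6·6, 125·6 + 6·125) = (31249, 1500)
(x_3, y_3) = (125·31249 + 434·6·1500, 125·1500 + 6·31249) = (7812125, 374994)

125 6
31249 1500
7812125 374994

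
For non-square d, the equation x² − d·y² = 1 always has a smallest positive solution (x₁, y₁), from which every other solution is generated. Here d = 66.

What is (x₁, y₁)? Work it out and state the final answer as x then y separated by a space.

√66 = [8; 8,16, …], period ℓ=2 (even) → k=1
k=0  a_k=8  p_k/q_k = 8/1
k=1  a_k=8  p_k/q_k = 65/8
(x₁, y₁) = (65, 8);  65² − 66·8² = 1 ✓

65 8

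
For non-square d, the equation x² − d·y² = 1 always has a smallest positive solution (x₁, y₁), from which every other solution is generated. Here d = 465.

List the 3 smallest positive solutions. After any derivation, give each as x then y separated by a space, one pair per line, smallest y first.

15871 736
503777281 23362112
15990898437631 741560158368

√465 → a₀=21, period (1,1,3,2,2,2,3,1,1,42); ℓ=10 even so k=9
a_0=21:  p_0=21·1+0=21,  q_0=21·0+1=1
a_1=1:  p_1=1·21+1=22,  q_1=1·1+0=1
…
a_3=3:  p_3=3·43+22=151,  q_3=3·2+1=7
a_4=2:  p_4=2·151+43=345,  q_4=2·7+2=16
…
a_6=2:  p_6=2·841+345=2027,  q_6=2·39+16=94
a_7=3:  p_7=3·2027+841=6922,  q_7=3·94+39=321
a_8=1:  p_8=1·6922+2027=8949,  q_8=1·321+94=415
a_9=1:  p_9=1·8949+6922=15871,  q_9=1·415+321=736
(x₁, y₁) = (15871, 736);  15871² − 465·736² = 1 ✓
n=2: (15871,736)∘(15871,736) = (15871·15871+465·736·736, 15871·736+736·15871) = (503777281,23362112)
n=3: (503777281,23362112)∘(15871,736) = (15871·503777281+465·736·23362112, 15871·23362112+736·503777281) = (15990898437631,741560158368)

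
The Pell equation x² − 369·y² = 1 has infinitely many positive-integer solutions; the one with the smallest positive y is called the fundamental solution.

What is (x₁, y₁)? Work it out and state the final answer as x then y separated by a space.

8396801 437120

[19; 4,1,3,2,7,4,7,2,3,1,4,38] for √369; ℓ=12 ⇒ convergent index 11
step 0: (19, 1)  from 19·(1,0) + (0,1)
…
step 5: (6147, 320)  from 7·(826,43) + (365,19)
…
step 7: (184045, 9581)  from 7·(25414,1323) + (6147,320)
…
step 10: (1758061, 91521)  from 1·(1364557,71036) + (393504,20485)
step 11: (8396801, 437120)  from 4·(1758061,91521) + (1364557,71036)
→ (8396801, 437120).  Check: 8396801²=70506267033601, 369·437120²=70506267033600, difference 1.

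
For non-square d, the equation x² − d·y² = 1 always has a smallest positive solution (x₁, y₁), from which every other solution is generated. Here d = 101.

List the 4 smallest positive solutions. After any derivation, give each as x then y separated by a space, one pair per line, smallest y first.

201 20
80801 8040
32481801 3232060
13057603201 1299280080

√101 = [10; 20, …], period ℓ=1 (odd) → k=1
step 0: (10, 1)  from 10·(1,0) + (0,1)
step 1: (201, 20)  from 20·(10,1) + (1,0)
→ (201, 20).  Check: 201²=40401, 101·20²=40400, difference 1.
(201+20√101)^2 = 80801 + 8040√101
(201+20√101)^3 = 32481801 + 3232060√101
(201+20√101)^4 = 13057603201 + 1299280080√101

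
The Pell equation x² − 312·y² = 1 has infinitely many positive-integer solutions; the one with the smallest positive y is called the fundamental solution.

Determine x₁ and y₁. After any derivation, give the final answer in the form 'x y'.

√312 = [17; 1,1,1,34, …], period ℓ=4 (even) → k=3
k=0  a_k=17  p_k/q_k = 17/1
k=1  a_k=1  p_k/q_k = 18/1
k=2  a_k=1  p_k/q_k = 35/2
k=3  a_k=1  p_k/q_k = 53/3
→ (53, 3).  Check: 53²=2809, 312·3²=2808, difference 1.

53 3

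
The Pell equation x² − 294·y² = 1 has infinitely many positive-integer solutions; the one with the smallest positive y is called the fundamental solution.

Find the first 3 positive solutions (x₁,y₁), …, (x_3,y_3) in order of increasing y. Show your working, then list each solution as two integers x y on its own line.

√294 = [17; 6,1,4,1,6,34, …], period ℓ=6 (even) → k=5
step 0: (17, 1)  from 17·(1,0) + (0,1)
…
step 2: (120, 7)  from 1·(103,6) + (17,1)
step 3: (583, 34)  from 4·(120,7) + (103,6)
step 4: (703, 41)  from 1·(583,34) + (120,7)
step 5: (4801, 280)  from 6·(703,41) + (583,34)
fundamental: x₁=4801, y₁=280  (since 23049601 − 294·78400 = 1)
n=2: (4801,280)∘(4801,280) = (4801·4801+294·280·280, 4801·280+280·4801) = (46099201,2688560)
n=3: (46099201,2688560)∘(4801,280) = (4801·46099201+294·280·2688560, 4801·2688560+280·46099201) = (442644523201,25815552840)

4801 280
46099201 2688560
442644523201 25815552840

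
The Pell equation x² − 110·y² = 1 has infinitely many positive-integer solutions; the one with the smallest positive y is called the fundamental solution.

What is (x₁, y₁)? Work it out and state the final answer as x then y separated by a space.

21 2

d=110: √d = [10; 2,20] (ℓ=2, even), read p_1/q_1
i=0: a=10 ⇒ p=10, q=1
i=1: a=2 ⇒ p=21, q=2
→ (21, 2).  Check: 21²=441, 110·2²=440, difference 1.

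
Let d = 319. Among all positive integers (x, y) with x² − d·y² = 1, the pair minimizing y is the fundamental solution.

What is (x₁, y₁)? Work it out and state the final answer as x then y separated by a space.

12901780 722361

d=319: √d = [17; 1,6,5,1,4,…,6,1,34] (ℓ=14, even), read p_13/q_13
i=0: a=17 ⇒ p=17, q=1
i=1: a=1 ⇒ p=18, q=1
…
i=5: a=4 ⇒ p=3715, q=208
i=6: a=3 ⇒ p=11913, q=667
…
i=8: a=3 ⇒ p=58797, q=3292
i=9: a=4 ⇒ p=250816, q=14043
i=10: a=1 ⇒ p=309613, q=17335
i=11: a=5 ⇒ p=1798881, q=100718
i=12: a=6 ⇒ p=11102899, q=621643
i=13: a=1 ⇒ p=12901780, q=722361
fundamental: x₁=12901780, y₁=722361  (since 166455927168400 − 319·521805414321 = 1)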